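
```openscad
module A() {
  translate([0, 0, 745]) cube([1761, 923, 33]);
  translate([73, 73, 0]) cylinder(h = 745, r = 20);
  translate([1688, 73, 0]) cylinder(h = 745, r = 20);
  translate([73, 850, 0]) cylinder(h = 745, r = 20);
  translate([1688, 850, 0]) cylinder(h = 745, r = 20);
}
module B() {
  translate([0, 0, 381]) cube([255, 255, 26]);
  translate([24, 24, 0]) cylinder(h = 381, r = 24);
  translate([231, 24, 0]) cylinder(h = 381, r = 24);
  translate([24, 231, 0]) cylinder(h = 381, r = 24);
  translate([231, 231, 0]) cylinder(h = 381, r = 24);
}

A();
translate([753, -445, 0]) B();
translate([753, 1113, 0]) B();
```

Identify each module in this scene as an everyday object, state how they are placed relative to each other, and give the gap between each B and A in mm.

A is a table. B is a stool. Two stools sit around the table at the −y, +y sides. The gap between each stool and the table is 190 mm.

Each stool's nearest face is 190 mm from the table's bounding box.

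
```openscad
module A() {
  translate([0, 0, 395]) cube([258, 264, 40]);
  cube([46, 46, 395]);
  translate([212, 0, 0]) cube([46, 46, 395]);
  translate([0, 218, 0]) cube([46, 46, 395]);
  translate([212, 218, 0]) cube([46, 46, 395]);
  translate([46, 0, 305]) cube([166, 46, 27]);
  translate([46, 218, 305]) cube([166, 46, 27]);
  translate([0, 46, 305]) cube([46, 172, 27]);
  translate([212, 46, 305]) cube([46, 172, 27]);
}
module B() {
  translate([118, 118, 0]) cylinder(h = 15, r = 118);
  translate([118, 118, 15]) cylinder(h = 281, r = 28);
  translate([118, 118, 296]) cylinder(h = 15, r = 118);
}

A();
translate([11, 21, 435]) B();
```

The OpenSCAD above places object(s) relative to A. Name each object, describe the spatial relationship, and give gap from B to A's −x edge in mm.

The spool's min-x is at 11; the stool's min-x is 0; gap = 11 mm.

A is a stool. B is a spool. The spool is on top of the stool. The gap from the spool to the stool's −x edge is 11 mm.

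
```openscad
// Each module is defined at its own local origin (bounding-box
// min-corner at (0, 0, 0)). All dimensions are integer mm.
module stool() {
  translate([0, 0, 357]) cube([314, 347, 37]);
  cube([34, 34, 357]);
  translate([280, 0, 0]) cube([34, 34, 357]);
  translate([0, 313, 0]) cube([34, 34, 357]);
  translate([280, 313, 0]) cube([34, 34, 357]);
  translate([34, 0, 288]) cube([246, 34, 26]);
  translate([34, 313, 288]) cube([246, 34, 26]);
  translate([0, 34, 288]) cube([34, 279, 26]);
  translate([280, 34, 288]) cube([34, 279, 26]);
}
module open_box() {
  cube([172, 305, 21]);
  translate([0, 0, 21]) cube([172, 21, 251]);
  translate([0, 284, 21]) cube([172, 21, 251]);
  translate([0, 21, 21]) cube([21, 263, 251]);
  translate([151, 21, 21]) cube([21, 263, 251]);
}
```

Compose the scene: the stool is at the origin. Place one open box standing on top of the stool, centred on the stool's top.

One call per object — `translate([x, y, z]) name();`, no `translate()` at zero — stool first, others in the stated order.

stool();
translate([71, 21, 394]) open_box();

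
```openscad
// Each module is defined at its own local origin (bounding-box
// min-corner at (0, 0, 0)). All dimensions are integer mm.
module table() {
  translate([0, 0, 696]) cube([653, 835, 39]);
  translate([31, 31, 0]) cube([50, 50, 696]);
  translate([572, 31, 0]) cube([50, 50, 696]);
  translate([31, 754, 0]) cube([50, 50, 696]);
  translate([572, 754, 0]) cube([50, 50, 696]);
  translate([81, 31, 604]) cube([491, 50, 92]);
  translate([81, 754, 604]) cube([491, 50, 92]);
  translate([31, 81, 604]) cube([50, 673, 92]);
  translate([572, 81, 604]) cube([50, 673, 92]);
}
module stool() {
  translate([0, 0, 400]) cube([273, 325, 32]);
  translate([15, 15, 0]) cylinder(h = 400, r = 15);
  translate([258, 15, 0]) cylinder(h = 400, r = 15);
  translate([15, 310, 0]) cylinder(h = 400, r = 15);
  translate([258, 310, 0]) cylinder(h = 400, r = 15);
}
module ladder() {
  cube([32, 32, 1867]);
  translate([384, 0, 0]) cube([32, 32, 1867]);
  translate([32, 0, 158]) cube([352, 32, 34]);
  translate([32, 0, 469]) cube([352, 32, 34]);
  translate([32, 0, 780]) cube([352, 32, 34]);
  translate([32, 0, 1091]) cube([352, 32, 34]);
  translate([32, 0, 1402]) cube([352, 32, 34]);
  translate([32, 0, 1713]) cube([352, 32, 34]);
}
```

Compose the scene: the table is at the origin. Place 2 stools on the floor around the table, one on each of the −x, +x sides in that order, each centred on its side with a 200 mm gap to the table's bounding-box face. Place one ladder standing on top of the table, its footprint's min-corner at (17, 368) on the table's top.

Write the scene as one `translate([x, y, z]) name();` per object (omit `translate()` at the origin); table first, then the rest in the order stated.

table();
translate([-473, 255, 0]) stool();
translate([853, 255, 0]) stool();
translate([17, 368, 735]) ladder();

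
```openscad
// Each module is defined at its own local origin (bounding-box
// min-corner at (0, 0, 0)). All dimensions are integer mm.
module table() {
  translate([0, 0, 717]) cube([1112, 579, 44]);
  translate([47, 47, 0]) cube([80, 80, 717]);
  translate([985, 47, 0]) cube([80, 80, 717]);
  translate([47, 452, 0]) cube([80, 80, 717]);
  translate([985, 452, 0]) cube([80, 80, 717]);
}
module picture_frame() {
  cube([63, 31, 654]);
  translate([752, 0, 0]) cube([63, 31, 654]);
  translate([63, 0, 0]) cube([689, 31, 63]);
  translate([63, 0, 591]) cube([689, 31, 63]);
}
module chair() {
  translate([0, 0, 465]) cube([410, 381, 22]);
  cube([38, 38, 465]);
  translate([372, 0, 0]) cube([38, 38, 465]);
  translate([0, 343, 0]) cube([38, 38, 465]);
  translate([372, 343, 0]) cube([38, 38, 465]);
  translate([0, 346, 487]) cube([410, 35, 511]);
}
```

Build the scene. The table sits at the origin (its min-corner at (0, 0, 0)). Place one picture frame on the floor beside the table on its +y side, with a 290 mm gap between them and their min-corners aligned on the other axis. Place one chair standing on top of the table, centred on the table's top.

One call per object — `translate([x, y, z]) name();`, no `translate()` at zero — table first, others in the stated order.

table();
translate([0, 869, 0]) picture_frame();
translate([351, 99, 761]) chair();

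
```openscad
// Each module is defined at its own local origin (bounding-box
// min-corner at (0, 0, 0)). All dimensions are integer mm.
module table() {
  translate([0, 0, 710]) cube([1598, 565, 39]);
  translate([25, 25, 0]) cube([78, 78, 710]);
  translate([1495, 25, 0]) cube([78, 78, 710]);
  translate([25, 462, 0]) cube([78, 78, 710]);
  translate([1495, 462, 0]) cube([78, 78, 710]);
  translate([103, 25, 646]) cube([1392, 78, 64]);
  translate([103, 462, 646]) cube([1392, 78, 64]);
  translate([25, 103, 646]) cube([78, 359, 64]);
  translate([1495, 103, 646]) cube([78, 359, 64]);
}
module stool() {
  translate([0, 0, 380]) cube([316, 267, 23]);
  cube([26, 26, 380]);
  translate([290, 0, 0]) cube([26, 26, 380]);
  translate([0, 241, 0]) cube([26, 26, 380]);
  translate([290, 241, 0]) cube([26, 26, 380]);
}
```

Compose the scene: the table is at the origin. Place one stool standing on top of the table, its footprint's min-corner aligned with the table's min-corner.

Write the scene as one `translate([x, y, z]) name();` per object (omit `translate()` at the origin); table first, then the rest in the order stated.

table();
translate([0, 0, 749]) stool();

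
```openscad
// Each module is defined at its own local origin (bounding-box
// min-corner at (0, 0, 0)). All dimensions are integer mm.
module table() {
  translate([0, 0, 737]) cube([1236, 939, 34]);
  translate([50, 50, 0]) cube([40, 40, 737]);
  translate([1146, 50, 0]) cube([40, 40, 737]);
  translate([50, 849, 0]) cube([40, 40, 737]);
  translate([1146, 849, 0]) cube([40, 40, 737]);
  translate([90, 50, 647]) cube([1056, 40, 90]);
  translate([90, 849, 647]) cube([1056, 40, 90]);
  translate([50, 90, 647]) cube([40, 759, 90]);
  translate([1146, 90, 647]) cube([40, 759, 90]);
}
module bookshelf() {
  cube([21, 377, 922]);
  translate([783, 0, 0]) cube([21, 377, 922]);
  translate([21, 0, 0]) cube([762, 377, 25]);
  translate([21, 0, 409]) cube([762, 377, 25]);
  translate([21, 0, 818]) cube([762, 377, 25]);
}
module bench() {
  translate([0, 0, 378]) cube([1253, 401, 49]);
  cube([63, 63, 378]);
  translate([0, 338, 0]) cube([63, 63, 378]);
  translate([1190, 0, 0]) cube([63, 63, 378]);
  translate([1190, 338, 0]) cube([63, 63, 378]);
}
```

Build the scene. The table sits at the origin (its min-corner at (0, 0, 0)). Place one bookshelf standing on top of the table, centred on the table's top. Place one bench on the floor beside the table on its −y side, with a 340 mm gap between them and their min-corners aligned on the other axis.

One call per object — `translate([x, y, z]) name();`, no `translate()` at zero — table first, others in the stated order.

table();
translate([216, 281, 771]) bookshelf();
translate([0, -741, 0]) bench();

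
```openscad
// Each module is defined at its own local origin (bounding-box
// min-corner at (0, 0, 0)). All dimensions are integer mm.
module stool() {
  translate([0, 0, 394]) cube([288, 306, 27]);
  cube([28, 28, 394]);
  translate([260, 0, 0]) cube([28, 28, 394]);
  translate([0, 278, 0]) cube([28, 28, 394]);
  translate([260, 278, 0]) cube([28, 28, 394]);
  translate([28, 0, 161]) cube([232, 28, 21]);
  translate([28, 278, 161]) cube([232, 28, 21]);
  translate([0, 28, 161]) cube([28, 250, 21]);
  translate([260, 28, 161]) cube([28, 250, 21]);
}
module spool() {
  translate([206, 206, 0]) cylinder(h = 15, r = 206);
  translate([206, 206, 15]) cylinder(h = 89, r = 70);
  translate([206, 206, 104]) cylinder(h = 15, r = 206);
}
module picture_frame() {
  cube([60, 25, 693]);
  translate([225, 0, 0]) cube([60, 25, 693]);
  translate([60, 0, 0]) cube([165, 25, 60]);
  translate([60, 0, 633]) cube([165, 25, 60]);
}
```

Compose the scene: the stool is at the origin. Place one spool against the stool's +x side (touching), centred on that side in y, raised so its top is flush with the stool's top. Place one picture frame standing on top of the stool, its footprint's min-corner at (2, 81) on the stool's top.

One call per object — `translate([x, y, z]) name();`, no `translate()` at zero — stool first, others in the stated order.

stool();
translate([288, -53, 302]) spool();
translate([2, 81, 421]) picture_frame();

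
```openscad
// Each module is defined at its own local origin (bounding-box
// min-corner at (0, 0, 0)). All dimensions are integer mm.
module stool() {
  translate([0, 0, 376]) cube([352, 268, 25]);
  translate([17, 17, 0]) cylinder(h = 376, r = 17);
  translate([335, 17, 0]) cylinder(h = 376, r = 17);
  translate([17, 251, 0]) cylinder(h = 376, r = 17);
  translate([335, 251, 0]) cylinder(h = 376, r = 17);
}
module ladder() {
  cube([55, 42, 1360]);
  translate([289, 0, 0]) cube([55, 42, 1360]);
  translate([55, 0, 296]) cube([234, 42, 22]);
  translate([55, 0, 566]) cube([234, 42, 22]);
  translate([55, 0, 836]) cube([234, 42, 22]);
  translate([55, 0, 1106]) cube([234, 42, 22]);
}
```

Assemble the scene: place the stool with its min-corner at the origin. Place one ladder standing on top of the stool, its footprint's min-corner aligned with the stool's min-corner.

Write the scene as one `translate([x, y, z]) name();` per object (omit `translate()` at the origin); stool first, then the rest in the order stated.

stool();
translate([0, 0, 401]) ladder();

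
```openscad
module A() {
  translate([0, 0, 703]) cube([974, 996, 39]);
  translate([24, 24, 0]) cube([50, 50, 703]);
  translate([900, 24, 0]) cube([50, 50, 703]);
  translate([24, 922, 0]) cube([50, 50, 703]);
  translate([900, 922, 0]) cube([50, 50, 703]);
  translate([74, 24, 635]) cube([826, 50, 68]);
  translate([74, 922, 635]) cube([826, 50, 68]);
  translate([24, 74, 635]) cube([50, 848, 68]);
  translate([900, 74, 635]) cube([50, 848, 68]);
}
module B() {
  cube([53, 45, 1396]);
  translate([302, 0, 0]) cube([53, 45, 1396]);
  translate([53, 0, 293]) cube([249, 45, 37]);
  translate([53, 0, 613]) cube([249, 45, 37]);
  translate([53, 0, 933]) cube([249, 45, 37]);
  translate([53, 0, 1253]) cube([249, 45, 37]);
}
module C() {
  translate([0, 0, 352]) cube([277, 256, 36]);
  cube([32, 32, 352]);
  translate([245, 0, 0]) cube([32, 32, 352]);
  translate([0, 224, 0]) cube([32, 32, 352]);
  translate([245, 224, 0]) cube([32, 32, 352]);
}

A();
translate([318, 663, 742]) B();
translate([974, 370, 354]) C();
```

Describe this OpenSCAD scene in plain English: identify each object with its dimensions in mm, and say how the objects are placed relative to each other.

A is a rectangular dining table. The top is 974×996×39 mm with its upper surface at z = 742 mm. It stands on four 50×50 mm square legs, each inset 24 mm from the nearest pair of top edges, running from the floor to the underside of the top. Four apron rails, 50 mm thick and 68 mm tall, run between adjacent legs with their top edges flush with the underside of the top and their outer faces flush with the legs' outer faces.

B is a wooden ladder with two side rails of 53×45 mm section and 1396 mm height, set 355 mm apart overall. Between them run 4 rectangular rungs (45 mm deep, 37 mm thick), front faces flush with the rails' −y face. The bottom of the first rung is 293 mm above the floor and each subsequent rung is 320 mm higher than the one below.

C is a four-legged stool. The seat is a 277×256×36 mm slab whose top surface is at z = 388 mm; four square legs, each 32×32 mm in cross-section, run from the floor (z = 0) to the underside of the seat, each flush with a corner of the seat.

The ladder is on top of the table. The stool is beside the table with their tops flush at z = 742.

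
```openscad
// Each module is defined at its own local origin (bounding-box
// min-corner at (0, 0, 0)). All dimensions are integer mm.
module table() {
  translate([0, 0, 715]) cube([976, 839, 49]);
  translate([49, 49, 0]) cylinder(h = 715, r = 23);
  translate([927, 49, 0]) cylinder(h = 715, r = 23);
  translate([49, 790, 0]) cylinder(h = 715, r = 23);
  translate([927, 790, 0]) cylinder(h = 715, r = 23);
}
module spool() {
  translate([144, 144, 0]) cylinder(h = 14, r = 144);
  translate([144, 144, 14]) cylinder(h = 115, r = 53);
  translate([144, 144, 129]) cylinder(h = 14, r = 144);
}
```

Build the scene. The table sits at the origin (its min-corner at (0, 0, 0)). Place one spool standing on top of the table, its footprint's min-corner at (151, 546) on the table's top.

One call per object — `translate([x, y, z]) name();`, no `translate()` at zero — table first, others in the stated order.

table();
translate([151, 546, 764]) spool();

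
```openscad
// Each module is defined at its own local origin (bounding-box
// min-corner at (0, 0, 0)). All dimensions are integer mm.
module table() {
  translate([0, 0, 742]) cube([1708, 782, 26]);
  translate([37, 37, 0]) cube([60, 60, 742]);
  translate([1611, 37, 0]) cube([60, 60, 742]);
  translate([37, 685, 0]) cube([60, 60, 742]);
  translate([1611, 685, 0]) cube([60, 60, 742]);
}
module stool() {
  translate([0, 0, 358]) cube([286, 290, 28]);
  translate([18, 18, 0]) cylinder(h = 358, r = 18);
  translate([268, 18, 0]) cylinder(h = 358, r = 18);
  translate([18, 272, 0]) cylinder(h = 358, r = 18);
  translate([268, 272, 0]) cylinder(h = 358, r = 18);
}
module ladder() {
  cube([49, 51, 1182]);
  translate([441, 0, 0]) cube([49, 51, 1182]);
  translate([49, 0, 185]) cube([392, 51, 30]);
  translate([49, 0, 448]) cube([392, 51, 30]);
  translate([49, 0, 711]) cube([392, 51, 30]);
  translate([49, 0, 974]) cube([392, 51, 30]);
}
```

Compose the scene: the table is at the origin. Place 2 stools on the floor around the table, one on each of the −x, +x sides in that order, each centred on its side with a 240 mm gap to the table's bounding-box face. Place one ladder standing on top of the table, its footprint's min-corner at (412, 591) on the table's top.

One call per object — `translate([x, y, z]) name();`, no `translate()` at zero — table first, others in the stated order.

table();
translate([-526, 246, 0]) stool();
translate([1948, 246, 0]) stool();
translate([412, 591, 768]) ladder();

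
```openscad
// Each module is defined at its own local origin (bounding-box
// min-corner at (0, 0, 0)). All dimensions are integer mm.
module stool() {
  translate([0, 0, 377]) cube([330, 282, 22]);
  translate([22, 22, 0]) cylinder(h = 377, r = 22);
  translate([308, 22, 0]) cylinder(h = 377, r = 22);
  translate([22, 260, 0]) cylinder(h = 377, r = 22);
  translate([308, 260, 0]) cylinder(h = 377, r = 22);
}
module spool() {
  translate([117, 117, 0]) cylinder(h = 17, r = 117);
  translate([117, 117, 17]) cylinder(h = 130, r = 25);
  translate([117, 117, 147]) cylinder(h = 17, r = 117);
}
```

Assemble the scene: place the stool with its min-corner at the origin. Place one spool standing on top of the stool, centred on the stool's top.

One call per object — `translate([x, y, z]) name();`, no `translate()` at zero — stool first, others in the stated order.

stool();
translate([48, 24, 399]) spool();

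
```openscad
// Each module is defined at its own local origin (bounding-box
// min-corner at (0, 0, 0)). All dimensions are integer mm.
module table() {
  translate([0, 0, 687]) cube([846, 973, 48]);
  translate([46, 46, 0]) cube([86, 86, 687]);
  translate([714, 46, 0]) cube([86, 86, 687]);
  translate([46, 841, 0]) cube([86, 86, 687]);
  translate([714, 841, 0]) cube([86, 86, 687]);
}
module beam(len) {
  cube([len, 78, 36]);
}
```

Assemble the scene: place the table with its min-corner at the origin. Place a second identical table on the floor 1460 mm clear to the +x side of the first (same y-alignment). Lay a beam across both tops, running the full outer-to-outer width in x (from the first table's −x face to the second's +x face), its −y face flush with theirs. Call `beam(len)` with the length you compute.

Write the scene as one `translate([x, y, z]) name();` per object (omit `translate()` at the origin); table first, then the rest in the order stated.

table();
translate([2306, 0, 0]) table();
translate([0, 0, 735]) beam(3152);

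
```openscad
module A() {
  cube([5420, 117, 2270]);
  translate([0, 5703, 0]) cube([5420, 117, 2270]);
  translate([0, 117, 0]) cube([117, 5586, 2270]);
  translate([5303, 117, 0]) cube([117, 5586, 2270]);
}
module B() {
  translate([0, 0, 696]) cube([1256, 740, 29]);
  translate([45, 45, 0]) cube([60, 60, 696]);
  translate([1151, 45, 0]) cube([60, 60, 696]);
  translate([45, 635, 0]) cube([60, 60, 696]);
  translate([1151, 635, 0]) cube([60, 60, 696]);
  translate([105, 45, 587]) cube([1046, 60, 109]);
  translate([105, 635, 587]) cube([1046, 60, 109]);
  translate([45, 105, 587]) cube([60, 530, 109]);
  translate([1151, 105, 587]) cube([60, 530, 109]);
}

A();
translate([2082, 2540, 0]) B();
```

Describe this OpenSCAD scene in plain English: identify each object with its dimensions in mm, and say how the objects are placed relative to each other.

A is the wall frame of a small rectangular building: four walls, each 2270 mm tall and 117 mm thick, enclosing a footprint 5420 mm (x) by 5820 mm (y) outside-to-outside, with no floor or roof. The front and back walls (the −y and +y sides) span the full width; the two side walls fit between them.

B is a table with a 1256×740 mm rectangular top, 29 mm thick, top surface at z = 725 mm, supported by four 60×60 mm square legs, each inset 45 mm from the nearest pair of top edges, running from the floor. Four apron rails, 60 mm thick and 109 mm tall, run between adjacent legs with their top edges flush with the underside of the top and their outer faces flush with the legs' outer faces.

The table sits inside the house frame, centred.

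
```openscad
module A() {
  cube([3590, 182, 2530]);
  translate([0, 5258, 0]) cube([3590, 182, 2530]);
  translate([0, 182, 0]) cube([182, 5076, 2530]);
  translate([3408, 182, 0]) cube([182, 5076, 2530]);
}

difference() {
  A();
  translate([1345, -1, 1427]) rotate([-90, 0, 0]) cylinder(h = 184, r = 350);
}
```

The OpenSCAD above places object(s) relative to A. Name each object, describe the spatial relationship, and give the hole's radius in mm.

A is a house frame. The house frame has a circular hole through its front wall. The hole's radius is 350 mm.

The subtracted cylinder has r = 350 mm.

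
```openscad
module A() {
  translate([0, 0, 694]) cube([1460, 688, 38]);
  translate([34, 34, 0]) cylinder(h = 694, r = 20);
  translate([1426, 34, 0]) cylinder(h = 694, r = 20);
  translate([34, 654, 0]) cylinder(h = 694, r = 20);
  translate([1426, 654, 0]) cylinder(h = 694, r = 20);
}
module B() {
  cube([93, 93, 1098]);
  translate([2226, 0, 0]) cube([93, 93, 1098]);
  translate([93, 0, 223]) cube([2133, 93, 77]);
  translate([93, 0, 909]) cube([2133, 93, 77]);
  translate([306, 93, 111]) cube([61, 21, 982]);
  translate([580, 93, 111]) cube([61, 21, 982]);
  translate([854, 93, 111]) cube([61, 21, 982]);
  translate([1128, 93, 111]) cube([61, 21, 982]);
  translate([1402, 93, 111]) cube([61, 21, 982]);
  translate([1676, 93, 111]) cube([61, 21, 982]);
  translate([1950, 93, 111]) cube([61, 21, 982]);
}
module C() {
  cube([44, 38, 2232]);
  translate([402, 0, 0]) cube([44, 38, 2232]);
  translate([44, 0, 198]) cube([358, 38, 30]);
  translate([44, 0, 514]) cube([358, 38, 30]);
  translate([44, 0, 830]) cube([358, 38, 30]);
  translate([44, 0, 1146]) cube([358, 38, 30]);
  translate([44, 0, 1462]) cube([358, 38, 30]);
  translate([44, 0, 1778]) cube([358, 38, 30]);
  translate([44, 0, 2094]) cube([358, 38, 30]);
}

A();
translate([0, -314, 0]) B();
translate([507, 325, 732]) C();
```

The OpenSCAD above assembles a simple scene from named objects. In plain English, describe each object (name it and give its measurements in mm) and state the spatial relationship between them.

A is a table: top 1460 mm (x) × 688 mm (y), 38 mm thick, upper face at z = 732 mm, on four round legs of 40 mm diameter, each leg's bounding box inset 14 mm from the nearest pair of top edges, running from z = 0 to the bottom of the top.

B is a fence section. Two 93×93 mm posts, 1098 mm tall, stand on the floor with a clear span of 2133 mm between their inner faces. Two horizontal rails of 93×77 mm section span the gap between the posts with their undersides at z = 223 mm and z = 909 mm, flush with the posts' −y face. 7 pickets, each 61 mm wide, 21 mm thick and 982 mm tall, are fixed to the +y face of the rails with their bottoms at z = 111 mm, evenly spaced across the span with equal gaps (rounded down to the nearest mm) at the −x end and between each pair — any rounding remainder accumulates at the +x end.

C is a wooden ladder with two side rails of 44×38 mm section and 2232 mm height, set 446 mm apart overall. Between them run 7 rectangular rungs (38 mm deep, 30 mm thick), front faces flush with the rails' −y face. The bottom of the first rung is 198 mm above the floor and each subsequent rung is 316 mm higher than the one below.

The fence section is on the floor beside the table on its −y side. The ladder is on top of the table, centred.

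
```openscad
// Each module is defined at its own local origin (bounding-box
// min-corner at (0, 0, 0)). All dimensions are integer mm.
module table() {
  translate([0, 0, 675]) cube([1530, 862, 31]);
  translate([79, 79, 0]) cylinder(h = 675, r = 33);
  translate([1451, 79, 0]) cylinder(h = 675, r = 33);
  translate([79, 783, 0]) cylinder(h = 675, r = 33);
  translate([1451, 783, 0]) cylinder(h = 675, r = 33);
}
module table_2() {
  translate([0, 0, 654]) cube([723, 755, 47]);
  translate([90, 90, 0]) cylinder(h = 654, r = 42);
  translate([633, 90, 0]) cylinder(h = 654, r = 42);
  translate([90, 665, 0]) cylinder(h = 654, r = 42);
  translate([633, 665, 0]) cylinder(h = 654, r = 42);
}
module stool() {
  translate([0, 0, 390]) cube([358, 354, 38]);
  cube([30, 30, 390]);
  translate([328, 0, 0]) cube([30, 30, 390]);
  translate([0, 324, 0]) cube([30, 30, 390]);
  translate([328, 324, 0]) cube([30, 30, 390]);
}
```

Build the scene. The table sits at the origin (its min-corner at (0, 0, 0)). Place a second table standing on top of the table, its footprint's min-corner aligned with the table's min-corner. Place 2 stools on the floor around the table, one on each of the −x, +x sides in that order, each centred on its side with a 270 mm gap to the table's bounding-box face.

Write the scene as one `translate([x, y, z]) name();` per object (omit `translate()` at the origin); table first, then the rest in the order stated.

table();
translate([0, 0, 706]) table_2();
translate([-628, 254, 0]) stool();
translate([1800, 254, 0]) stool();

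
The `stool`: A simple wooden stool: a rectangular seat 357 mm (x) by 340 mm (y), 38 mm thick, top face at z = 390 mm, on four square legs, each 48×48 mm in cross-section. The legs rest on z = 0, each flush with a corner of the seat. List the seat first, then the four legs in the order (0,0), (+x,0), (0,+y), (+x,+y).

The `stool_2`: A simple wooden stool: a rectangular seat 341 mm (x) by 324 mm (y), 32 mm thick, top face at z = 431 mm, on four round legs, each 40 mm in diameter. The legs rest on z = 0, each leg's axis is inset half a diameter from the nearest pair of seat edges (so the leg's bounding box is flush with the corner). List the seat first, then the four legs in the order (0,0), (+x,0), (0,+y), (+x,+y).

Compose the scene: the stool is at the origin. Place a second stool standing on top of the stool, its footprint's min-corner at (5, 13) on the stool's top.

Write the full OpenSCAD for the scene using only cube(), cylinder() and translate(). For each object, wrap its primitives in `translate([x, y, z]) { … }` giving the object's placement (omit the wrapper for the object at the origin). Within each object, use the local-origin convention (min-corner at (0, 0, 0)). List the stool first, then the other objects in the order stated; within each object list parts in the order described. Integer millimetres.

translate([0, 0, 352]) cube([357, 340, 38]);
cube([48, 48, 352]);
translate([309, 0, 0]) cube([48, 48, 352]);
translate([0, 292, 0]) cube([48, 48, 352]);
translate([309, 292, 0]) cube([48, 48, 352]);
translate([5, 13, 390]) {
  translate([0, 0, 399]) cube([341, 324, 32]);
  translate([20, 20, 0]) cylinder(h = 399, r = 20);
  translate([321, 20, 0]) cylinder(h = 399, r = 20);
  translate([20, 304, 0]) cylinder(h = 399, r = 20);
  translate([321, 304, 0]) cylinder(h = 399, r = 20);
}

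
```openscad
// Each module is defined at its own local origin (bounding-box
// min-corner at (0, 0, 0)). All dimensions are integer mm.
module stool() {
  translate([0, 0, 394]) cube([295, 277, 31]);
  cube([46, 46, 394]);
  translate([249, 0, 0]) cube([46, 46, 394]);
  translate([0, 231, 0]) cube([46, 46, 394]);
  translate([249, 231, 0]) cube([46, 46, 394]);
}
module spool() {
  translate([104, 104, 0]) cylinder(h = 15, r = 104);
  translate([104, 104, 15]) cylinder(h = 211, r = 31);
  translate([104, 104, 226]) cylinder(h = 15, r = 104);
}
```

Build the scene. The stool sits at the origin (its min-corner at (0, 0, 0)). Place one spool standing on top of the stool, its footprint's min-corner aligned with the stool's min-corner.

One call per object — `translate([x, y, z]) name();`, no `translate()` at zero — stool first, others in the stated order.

stool();
translate([0, 0, 425]) spool();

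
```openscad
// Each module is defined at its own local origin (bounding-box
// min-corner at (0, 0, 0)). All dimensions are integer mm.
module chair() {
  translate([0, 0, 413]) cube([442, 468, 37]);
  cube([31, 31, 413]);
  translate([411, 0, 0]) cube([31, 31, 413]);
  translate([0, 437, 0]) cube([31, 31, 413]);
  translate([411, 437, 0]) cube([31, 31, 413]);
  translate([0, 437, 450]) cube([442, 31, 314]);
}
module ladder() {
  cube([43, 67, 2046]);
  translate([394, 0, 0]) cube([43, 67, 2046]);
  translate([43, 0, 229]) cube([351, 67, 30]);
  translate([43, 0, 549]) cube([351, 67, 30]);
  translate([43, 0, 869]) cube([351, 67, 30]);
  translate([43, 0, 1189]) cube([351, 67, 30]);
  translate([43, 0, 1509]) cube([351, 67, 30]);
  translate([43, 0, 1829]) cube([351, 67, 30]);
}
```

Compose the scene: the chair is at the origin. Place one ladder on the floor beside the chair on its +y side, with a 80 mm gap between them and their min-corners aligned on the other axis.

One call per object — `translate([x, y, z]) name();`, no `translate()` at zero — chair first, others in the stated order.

chair();
translate([0, 548, 0]) ladder();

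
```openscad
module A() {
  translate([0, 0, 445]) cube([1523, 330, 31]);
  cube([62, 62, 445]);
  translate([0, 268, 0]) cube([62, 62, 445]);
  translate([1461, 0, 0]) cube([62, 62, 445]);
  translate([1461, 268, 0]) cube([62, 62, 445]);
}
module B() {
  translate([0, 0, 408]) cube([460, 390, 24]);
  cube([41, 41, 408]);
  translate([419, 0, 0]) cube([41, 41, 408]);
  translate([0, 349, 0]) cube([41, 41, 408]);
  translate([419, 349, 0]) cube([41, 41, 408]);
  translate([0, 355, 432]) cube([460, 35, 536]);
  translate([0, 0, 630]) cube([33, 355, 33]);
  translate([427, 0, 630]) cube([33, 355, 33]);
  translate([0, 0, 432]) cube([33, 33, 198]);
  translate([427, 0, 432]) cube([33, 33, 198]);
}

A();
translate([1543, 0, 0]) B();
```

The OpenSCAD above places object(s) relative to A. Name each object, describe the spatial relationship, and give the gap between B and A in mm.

A is a bench. B is a chair. The chair is on the floor beside the bench on its +x side. The gap between the chair and the bench is 20 mm.

The chair's nearest face is 20 mm from the bench's +x face.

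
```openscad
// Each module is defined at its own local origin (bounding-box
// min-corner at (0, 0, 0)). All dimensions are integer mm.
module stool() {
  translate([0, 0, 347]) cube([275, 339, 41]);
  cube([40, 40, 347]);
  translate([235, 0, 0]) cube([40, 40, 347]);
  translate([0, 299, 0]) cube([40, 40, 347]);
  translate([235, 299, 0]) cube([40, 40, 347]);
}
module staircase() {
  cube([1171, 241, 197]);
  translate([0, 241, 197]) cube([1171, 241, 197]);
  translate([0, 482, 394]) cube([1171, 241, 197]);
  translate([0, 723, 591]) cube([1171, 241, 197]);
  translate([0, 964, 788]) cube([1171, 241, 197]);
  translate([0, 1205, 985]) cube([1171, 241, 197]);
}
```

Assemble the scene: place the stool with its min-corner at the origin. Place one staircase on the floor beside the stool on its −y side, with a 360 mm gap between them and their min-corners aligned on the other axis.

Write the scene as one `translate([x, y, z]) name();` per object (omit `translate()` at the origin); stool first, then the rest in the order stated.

stool();
translate([0, -1806, 0]) staircase();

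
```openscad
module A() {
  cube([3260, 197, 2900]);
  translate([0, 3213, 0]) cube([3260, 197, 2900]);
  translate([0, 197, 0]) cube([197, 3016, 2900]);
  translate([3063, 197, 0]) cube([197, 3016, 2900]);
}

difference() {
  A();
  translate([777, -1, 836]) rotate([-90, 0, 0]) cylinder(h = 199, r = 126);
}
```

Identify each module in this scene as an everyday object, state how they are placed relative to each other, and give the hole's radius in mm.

The subtracted cylinder has r = 126 mm.

A is a house frame. The house frame has a circular hole through its front wall. The hole's radius is 126 mm.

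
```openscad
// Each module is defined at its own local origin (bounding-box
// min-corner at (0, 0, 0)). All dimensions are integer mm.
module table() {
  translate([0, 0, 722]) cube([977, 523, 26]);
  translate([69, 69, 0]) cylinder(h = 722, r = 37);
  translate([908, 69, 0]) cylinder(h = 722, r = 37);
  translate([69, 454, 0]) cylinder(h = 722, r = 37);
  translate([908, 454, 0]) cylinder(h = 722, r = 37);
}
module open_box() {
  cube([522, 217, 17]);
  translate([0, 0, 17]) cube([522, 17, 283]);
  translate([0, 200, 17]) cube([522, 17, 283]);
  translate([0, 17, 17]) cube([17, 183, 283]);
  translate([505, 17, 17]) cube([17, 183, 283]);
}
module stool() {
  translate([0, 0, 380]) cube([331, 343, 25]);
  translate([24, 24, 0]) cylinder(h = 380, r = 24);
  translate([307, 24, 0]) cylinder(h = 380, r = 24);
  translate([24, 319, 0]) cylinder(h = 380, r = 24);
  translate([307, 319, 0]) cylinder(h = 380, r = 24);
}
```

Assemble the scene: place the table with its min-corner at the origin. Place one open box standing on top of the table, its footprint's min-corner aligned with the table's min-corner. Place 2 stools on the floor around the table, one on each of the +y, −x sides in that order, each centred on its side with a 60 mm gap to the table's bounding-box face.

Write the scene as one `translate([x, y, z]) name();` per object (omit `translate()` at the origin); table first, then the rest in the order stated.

table();
translate([0, 0, 748]) open_box();
translate([323, 583, 0]) stool();
translate([-391, 90, 0]) stool();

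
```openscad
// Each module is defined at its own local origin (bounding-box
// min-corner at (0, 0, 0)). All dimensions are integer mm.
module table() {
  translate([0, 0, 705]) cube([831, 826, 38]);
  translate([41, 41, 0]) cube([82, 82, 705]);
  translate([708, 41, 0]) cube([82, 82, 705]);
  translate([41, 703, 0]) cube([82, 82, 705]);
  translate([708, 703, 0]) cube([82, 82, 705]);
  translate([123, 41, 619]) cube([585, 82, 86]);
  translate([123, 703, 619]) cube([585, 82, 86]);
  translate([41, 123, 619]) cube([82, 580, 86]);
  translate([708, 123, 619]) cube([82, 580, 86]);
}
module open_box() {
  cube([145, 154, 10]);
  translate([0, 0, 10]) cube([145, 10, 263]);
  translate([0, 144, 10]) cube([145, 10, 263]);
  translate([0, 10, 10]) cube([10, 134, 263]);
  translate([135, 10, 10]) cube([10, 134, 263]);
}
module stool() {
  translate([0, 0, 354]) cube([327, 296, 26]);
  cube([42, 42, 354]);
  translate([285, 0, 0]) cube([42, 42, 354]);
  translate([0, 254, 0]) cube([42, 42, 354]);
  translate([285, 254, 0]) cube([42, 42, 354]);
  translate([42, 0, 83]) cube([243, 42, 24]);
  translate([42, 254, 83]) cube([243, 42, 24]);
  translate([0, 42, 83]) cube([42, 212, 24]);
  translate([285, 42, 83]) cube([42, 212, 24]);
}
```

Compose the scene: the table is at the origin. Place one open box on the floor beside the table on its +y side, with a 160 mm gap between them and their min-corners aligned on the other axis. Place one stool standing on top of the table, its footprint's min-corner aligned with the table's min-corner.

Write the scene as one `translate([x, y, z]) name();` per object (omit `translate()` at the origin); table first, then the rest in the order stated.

table();
translate([0, 986, 0]) open_box();
translate([0, 0, 743]) stool();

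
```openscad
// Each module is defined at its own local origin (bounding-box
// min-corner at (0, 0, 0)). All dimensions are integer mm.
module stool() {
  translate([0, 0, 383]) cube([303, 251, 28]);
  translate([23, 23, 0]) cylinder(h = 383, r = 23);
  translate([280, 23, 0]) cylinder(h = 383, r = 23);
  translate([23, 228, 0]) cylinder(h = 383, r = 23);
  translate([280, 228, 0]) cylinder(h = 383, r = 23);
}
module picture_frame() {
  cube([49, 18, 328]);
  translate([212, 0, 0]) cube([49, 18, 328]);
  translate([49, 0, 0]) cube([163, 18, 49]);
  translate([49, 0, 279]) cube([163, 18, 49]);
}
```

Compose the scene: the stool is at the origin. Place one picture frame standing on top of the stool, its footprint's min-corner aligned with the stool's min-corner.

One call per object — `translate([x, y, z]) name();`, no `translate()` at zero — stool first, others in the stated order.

stool();
translate([0, 0, 411]) picture_frame();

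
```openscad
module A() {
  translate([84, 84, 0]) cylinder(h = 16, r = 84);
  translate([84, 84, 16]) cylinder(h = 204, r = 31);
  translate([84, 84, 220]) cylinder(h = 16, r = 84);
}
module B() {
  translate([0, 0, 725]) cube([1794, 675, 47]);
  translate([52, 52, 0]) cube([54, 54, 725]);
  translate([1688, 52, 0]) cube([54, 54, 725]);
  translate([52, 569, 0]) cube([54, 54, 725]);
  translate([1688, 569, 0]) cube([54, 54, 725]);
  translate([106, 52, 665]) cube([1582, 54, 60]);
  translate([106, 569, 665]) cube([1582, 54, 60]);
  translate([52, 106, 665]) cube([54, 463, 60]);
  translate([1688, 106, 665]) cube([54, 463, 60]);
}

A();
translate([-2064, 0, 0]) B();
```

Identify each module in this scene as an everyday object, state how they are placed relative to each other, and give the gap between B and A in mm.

A is a spool. B is a table. The table is on the floor beside the spool on its −x side. The gap between the table and the spool is 270 mm.

The table's nearest face is 270 mm from the spool's −x face.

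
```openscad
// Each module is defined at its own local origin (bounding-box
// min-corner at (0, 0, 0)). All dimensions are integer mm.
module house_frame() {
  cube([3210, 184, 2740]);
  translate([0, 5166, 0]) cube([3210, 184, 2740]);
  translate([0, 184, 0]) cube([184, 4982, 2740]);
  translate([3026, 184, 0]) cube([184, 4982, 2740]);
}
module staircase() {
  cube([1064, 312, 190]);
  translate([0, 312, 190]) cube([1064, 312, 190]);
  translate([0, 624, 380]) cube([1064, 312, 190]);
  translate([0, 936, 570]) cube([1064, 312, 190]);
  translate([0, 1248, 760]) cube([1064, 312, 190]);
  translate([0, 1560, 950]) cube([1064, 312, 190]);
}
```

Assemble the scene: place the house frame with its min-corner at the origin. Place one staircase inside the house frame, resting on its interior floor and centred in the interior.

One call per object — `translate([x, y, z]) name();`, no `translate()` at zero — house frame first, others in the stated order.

house_frame();
translate([1073, 1739, 0]) staircase();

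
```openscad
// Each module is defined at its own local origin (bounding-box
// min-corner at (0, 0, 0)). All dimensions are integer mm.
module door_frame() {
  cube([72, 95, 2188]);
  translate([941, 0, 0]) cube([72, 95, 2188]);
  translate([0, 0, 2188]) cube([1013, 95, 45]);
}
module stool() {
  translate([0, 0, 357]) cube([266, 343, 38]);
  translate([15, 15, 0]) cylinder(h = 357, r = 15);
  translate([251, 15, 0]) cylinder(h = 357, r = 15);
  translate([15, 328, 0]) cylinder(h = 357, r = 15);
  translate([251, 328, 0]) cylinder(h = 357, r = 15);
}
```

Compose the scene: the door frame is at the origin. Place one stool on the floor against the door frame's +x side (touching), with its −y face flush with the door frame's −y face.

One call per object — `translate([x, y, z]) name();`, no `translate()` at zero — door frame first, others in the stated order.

door_frame();
translate([1013, 0, 0]) stool();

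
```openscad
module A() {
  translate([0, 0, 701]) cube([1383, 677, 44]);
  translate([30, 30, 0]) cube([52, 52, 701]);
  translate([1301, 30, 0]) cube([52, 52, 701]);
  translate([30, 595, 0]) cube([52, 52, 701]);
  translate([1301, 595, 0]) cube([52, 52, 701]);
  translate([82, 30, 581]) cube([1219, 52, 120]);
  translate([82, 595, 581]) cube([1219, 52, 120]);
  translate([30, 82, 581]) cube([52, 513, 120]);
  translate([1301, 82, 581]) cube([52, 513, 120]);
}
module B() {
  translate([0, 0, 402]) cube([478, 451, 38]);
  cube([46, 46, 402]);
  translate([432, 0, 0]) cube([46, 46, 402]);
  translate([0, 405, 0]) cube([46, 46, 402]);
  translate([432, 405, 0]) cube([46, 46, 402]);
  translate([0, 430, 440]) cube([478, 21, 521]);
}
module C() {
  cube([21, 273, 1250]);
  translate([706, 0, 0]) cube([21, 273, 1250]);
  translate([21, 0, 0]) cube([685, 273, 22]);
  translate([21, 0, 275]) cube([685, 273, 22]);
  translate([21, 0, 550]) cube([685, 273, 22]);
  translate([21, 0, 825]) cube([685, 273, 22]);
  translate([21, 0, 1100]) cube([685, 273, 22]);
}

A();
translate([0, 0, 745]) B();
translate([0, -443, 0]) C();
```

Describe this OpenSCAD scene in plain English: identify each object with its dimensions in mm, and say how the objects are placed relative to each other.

A is a table: top 1383 mm (x) × 677 mm (y), 44 mm thick, upper face at z = 745 mm, on four 52×52 mm square legs, each inset 30 mm from the nearest pair of top edges, running from z = 0 to the bottom of the top. Four apron rails, 52 mm thick and 120 mm tall, run between adjacent legs with their top edges flush with the underside of the top and their outer faces flush with the legs' outer faces.

B is a chair: 478×451 mm seat, 38 mm thick, top at z = 440 mm, on four 46 mm square corner legs flush with the seat edges. A 21 mm thick backrest slab spans the full seat width, extending 521 mm above the seat top, its back face flush with the seat's +y edge.

C is a bookshelf 727 mm wide overall, 273 mm deep and 1250 mm tall. The two sides are 21 mm thick vertical panels. 5 horizontal shelves of 22 mm thickness span between the inner faces of the sides; the lowest shelf sits on the floor and shelves are stacked with a clear vertical gap of 253 mm between each pair.

The chair is on top of the table. The bookshelf is on the floor beside the table on its −y side.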